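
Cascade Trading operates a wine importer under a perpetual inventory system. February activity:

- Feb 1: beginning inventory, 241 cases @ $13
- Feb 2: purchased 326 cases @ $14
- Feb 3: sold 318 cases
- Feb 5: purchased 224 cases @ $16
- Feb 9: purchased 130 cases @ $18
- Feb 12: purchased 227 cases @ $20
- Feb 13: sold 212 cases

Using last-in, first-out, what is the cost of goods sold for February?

Feb 3, 318 sold [LIFO — newest first]: 318 @ $14 = $4,452
Feb 13, 212 sold [LIFO — newest first]: 212 @ $20 = $4,240
Total COGS = $4,452 + $4,240 = $8,692
Ending inventory: 241 @ $13 + 8 @ $14 + 224 @ $16 + 130 @ $18 + 15 @ $20 = $9,469
Check: goods available $18,161 = COGS $8,692 + ending $9,469

COGS = $8,692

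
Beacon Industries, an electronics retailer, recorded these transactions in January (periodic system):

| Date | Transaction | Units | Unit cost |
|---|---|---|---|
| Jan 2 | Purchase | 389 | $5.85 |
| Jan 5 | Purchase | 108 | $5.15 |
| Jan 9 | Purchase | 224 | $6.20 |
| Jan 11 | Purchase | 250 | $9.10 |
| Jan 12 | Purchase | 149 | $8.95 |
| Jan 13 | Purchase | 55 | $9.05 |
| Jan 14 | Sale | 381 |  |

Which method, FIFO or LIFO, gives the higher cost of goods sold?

LIFO

FIFO COGS: 381 @ $5.85 = $2,228.85
LIFO COGS: 55 @ $9.05 + 149 @ $8.95 + 177 @ $9.10 = $3,442.00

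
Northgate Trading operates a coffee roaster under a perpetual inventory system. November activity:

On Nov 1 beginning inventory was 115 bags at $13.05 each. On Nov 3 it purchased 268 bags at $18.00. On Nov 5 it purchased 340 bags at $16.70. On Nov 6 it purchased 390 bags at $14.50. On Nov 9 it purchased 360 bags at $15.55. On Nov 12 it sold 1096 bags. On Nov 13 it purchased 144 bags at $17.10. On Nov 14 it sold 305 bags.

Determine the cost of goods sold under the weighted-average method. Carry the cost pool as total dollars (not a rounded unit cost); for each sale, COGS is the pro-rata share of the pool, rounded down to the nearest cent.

After Nov 1: 115 on hand, pool $1,500.75 (≈ $13.0500 each)
After Nov 3: 383 on hand, pool $6,324.75 (≈ $16.5137 each)
After Nov 5: 723 on hand, pool $12,002.75 (≈ $16.6013 each)
After Nov 6: 1113 on hand, pool $17,657.75 (≈ $15.8650 each)
After Nov 9: 1473 on hand, pool $23,255.75 (≈ $15.7880 each)
Nov 12, sell 1096: 1096/1473 × $23,255.75 → $17,303.66
After Nov 13: 521 on hand, pool $8,414.49 (≈ $16.1507 each)
Nov 14, sell 305: 305/521 × $8,414.49 → $4,925.94
Total COGS = $17,303.66 + $4,925.94 = $22,229.60
Ending inventory (cost pool remaining) = $3,488.55

COGS = $22,229.60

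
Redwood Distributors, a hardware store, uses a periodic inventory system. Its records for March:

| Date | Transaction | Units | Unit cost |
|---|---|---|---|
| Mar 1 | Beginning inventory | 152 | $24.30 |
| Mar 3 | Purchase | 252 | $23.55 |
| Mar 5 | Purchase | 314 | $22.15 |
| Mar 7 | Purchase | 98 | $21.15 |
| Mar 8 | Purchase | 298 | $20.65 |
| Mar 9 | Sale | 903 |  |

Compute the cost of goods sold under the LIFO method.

COGS = $19,726.65

Mar 9, 903 sold [LIFO — newest first]: 298 @ $20.65 + 98 @ $21.15 + 314 @ $22.15 + 193 @ $23.55 = $19,726.65
Ending inventory: 152 @ $24.30 + 59 @ $23.55 = $5,083.05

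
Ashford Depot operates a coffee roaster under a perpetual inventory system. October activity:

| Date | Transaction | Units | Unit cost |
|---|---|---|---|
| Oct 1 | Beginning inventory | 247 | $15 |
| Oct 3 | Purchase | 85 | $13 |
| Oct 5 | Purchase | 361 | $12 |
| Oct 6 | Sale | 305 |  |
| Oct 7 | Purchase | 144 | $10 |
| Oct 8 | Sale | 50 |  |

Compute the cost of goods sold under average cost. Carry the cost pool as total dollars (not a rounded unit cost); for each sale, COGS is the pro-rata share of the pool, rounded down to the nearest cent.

COGS = $4,639.92

After Oct 1: 247 on hand, pool $3,705.00 (≈ $15.0000 each)
After Oct 3: 332 on hand, pool $4,810.00 (≈ $14.4880 each)
After Oct 5: 693 on hand, pool $9,142.00 (≈ $13.1919 each)
Oct 6, sell 305: 305/693 × $9,142.00 → $4,023.53
After Oct 7: 532 on hand, pool $6,558.47 (≈ $12.3280 each)
Oct 8, sell 50: 50/532 × $6,558.47 → $616.39
Total COGS = $4,023.53 + $616.39 = $4,639.92
Ending inventory (cost pool remaining) = $5,942.08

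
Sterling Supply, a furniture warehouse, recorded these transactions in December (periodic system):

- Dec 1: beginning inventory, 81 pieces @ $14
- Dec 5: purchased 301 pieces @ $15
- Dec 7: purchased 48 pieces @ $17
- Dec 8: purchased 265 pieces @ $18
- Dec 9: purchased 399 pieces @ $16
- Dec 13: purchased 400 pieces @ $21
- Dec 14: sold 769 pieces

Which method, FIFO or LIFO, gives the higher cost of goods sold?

LIFO

FIFO COGS: 81 @ $14 + 301 @ $15 + 48 @ $17 + 265 @ $18 + 74 @ $16 = $12,419
LIFO COGS: 400 @ $21 + 369 @ $16 = $14,304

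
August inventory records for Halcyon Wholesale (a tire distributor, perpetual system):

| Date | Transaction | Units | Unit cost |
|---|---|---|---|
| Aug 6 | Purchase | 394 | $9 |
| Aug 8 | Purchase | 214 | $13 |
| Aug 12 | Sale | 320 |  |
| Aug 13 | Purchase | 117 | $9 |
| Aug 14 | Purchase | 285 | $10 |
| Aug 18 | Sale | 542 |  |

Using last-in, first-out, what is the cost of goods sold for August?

Aug 12, 320 sold [LIFO — newest first]: 214 @ $13 + 106 @ $9 = $3,736
Aug 18, 542 sold [LIFO — newest first]: 285 @ $10 + 117 @ $9 + 140 @ $9 = $5,163
Total COGS = $3,736 + $5,163 = $8,899
Ending inventory: 148 @ $9 = $1,332

COGS = $8,899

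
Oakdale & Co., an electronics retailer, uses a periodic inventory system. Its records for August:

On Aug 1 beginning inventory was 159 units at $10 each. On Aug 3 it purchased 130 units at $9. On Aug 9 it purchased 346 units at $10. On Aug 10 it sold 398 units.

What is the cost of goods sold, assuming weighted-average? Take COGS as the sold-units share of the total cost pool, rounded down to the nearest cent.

COGS = $3,898.51

Aug 10, sell 398: 398/635 × $6,220.00 → $3,898.51
Ending inventory (cost pool remaining) = $2,321.49
Check: goods available $6,220.00 = COGS $3,898.51 + ending $2,321.49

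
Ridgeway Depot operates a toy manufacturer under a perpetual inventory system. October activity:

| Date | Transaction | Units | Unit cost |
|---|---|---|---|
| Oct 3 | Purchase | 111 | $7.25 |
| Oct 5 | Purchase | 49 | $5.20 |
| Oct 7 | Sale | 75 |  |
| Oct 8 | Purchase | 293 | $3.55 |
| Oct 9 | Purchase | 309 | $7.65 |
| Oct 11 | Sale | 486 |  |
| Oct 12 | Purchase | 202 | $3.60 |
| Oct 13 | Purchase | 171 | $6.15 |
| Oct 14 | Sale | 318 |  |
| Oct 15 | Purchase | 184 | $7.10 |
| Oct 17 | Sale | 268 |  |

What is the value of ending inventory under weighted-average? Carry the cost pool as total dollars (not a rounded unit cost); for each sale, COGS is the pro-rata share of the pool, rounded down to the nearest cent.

After Oct 3: 111 on hand, pool $804.75 (≈ $7.2500 each)
After Oct 5: 160 on hand, pool $1,059.55 (≈ $6.6222 each)
Oct 7, sell 75: 75/160 × $1,059.55 → $496.66
After Oct 8: 378 on hand, pool $1,603.04 (≈ $4.2408 each)
After Oct 9: 687 on hand, pool $3,966.89 (≈ $5.7742 each)
Oct 11, sell 486: 486/687 × $3,966.89 → $2,806.27
After Oct 12: 403 on hand, pool $1,887.82 (≈ $4.6844 each)
After Oct 13: 574 on hand, pool $2,939.47 (≈ $5.1210 each)
Oct 14, sell 318: 318/574 × $2,939.47 → $1,628.48
After Oct 15: 440 on hand, pool $2,617.39 (≈ $5.9486 each)
Oct 17, sell 268: 268/440 × $2,617.39 → $1,594.22
Total COGS = $496.66 + $2,806.27 + $1,628.48 + $1,594.22 = $6,525.63
Ending inventory (cost pool remaining) = $1,023.17

Ending inventory = $1,023.17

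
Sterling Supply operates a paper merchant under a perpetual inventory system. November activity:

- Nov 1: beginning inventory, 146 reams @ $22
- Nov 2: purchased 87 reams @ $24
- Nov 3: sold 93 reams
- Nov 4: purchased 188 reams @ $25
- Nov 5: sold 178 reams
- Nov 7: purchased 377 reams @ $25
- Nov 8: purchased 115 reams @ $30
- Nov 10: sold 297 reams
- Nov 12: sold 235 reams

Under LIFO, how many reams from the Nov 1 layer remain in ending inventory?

Nov 3, 93 sold [LIFO — newest first]: 87 @ $24 + 6 @ $22 = $2,220
Nov 5, 178 sold [LIFO — newest first]: 178 @ $25 = $4,450
Nov 10, 297 sold [LIFO — newest first]: 115 @ $30 + 182 @ $25 = $8,000
Nov 12, 235 sold [LIFO — newest first]: 195 @ $25 + 10 @ $25 + 30 @ $22 = $5,785
Total COGS = $2,220 + $4,450 + $8,000 + $5,785 = $20,455
Ending inventory: 110 @ $22 = $2,420

110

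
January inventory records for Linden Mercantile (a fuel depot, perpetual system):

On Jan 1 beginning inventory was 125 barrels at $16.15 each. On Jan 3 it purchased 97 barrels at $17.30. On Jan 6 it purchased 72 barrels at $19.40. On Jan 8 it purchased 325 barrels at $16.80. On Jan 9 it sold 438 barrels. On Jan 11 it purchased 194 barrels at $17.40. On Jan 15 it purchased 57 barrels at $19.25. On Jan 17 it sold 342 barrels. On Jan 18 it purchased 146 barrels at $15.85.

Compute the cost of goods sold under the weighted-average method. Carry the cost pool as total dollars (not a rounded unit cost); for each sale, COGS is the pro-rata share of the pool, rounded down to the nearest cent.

COGS = $13,451.74

After Jan 1: 125 on hand, pool $2,018.75 (≈ $16.1500 each)
After Jan 3: 222 on hand, pool $3,696.85 (≈ $16.6525 each)
After Jan 6: 294 on hand, pool $5,093.65 (≈ $17.3253 each)
After Jan 8: 619 on hand, pool $10,553.65 (≈ $17.0495 each)
Jan 9, sell 438: 438/619 × $10,553.65 → $7,467.68
After Jan 11: 375 on hand, pool $6,461.57 (≈ $17.2309 each)
After Jan 15: 432 on hand, pool $7,558.82 (≈ $17.4973 each)
Jan 17, sell 342: 342/432 × $7,558.82 → $5,984.06
After Jan 18: 236 on hand, pool $3,888.86 (≈ $16.4782 each)
Total COGS = $7,467.68 + $5,984.06 = $13,451.74
Ending inventory (cost pool remaining) = $3,888.86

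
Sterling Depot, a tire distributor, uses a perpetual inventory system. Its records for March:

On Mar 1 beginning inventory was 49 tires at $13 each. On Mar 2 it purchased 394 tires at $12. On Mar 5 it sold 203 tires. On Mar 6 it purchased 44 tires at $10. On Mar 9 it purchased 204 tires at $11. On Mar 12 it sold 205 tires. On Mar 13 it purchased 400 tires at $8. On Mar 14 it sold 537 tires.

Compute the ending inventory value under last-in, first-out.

Mar 5, 203 sold [LIFO — newest first]: 203 @ $12 = $2,436
Mar 12, 205 sold [LIFO — newest first]: 204 @ $11 + 1 @ $10 = $2,254
Mar 14, 537 sold [LIFO — newest first]: 400 @ $8 + 43 @ $10 + 94 @ $12 = $4,758
Total COGS = $2,436 + $2,254 + $4,758 = $9,448
Ending inventory: 49 @ $13 + 97 @ $12 = $1,801

Ending inventory = $1,801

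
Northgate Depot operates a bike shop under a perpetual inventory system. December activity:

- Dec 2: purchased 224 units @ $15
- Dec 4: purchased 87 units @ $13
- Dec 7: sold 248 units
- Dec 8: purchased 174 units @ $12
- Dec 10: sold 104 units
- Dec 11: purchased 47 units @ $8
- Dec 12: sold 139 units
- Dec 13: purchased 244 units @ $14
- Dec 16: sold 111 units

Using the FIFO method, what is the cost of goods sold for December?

COGS = $7,935

Dec 7, 248 sold [FIFO — oldest first]: 224 @ $15 + 24 @ $13 = $3,672
Dec 10, 104 sold [FIFO — oldest first]: 63 @ $13 + 41 @ $12 = $1,311
Dec 12, 139 sold [FIFO — oldest first]: 133 @ $12 + 6 @ $8 = $1,644
Dec 16, 111 sold [FIFO — oldest first]: 41 @ $8 + 70 @ $14 = $1,308
Total COGS = $3,672 + $1,311 + $1,644 + $1,308 = $7,935
Ending inventory: 174 @ $14 = $2,436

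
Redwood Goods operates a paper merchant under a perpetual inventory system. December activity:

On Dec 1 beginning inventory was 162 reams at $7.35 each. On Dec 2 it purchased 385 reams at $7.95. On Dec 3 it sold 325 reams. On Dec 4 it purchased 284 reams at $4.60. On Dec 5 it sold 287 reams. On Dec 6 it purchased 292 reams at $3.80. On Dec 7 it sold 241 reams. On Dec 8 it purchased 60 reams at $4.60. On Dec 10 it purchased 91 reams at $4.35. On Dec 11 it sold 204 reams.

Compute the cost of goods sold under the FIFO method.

Dec 3, 325 sold [FIFO — oldest first]: 162 @ $7.35 + 163 @ $7.95 = $2,486.55
Dec 5, 287 sold [FIFO — oldest first]: 222 @ $7.95 + 65 @ $4.60 = $2,063.90
Dec 7, 241 sold [FIFO — oldest first]: 219 @ $4.60 + 22 @ $3.80 = $1,091.00
Dec 11, 204 sold [FIFO — oldest first]: 204 @ $3.80 = $775.20
Total COGS = $2,486.55 + $2,063.90 + $1,091.00 + $775.20 = $6,416.65
Ending inventory: 66 @ $3.80 + 60 @ $4.60 + 91 @ $4.35 = $922.65
Check: goods available $7,339.30 = COGS $6,416.65 + ending $922.65

COGS = $6,416.65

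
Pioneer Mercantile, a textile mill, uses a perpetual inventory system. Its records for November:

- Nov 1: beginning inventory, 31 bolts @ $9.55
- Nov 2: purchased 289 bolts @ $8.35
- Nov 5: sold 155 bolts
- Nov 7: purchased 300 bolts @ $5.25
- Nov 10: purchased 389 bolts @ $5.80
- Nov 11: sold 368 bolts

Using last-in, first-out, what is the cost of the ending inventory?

Nov 5, 155 sold [LIFO — newest first]: 155 @ $8.35 = $1,294.25
Nov 11, 368 sold [LIFO — newest first]: 368 @ $5.80 = $2,134.40
Total COGS = $1,294.25 + $2,134.40 = $3,428.65
Ending inventory: 31 @ $9.55 + 134 @ $8.35 + 300 @ $5.25 + 21 @ $5.80 = $3,111.75

Ending inventory = $3,111.75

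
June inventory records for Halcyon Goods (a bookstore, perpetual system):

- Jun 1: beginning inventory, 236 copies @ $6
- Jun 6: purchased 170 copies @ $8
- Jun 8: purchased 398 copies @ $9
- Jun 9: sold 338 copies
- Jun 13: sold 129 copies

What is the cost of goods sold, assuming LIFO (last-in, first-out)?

Jun 9, 338 sold [LIFO — newest first]: 338 @ $9 = $3,042
Jun 13, 129 sold [LIFO — newest first]: 60 @ $9 + 69 @ $8 = $1,092
Total COGS = $3,042 + $1,092 = $4,134
Ending inventory: 236 @ $6 + 101 @ $8 = $2,224

COGS = $4,134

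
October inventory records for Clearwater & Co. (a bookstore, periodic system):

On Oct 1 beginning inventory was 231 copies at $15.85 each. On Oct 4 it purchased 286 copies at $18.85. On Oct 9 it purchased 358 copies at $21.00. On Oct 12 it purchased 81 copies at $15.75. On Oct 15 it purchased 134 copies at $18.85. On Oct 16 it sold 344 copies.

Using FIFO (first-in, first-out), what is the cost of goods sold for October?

Oct 16, 344 sold [FIFO — oldest first]: 231 @ $15.85 + 113 @ $18.85 = $5,791.40
Ending inventory: 173 @ $18.85 + 358 @ $21.00 + 81 @ $15.75 + 134 @ $18.85 = $14,580.70
Check: goods available $20,372.10 = COGS $5,791.40 + ending $14,580.70

COGS = $5,791.40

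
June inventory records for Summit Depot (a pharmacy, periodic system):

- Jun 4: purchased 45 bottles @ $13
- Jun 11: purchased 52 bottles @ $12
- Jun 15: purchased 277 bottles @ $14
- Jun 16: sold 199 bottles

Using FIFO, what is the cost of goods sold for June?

Jun 16, 199 sold [FIFO — oldest first]: 45 @ $13 + 52 @ $12 + 102 @ $14 = $2,637
Ending inventory: 175 @ $14 = $2,450
Check: goods available $5,087 = COGS $2,637 + ending $2,450

COGS = $2,637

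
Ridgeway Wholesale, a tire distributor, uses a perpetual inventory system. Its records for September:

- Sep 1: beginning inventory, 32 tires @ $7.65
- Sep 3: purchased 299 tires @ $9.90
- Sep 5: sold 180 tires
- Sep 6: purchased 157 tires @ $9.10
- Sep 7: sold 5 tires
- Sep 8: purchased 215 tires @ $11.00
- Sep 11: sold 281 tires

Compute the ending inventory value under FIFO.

Ending inventory = $2,565.20

Sep 5, 180 sold [FIFO — oldest first]: 32 @ $7.65 + 148 @ $9.90 = $1,710.00
Sep 7, 5 sold [FIFO — oldest first]: 5 @ $9.90 = $49.50
Sep 11, 281 sold [FIFO — oldest first]: 146 @ $9.90 + 135 @ $9.10 = $2,673.90
Total COGS = $1,710.00 + $49.50 + $2,673.90 = $4,433.40
Ending inventory: 22 @ $9.10 + 215 @ $11.00 = $2,565.20
Check: goods available $6,998.60 = COGS $4,433.40 + ending $2,565.20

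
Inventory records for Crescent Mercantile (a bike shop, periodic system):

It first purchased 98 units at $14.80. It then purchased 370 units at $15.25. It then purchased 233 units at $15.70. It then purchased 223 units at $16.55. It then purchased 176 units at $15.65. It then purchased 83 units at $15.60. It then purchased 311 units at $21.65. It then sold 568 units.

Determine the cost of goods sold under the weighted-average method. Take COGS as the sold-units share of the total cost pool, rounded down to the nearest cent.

Sale 1, sell 568: 568/1494 × $25,224.00 → $9,589.84
Ending inventory (cost pool remaining) = $15,634.16

COGS = $9,589.84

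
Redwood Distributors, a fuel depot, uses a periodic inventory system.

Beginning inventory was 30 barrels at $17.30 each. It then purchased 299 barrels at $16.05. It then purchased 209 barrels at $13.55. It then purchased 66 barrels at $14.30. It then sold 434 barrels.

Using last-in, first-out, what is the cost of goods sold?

COGS = $6,327.70

Sale 1 (434) [LIFO — newest first]: 66 @ $14.30 + 209 @ $13.55 + 159 @ $16.05 = $6,327.70
Ending inventory: 30 @ $17.30 + 140 @ $16.05 = $2,766.00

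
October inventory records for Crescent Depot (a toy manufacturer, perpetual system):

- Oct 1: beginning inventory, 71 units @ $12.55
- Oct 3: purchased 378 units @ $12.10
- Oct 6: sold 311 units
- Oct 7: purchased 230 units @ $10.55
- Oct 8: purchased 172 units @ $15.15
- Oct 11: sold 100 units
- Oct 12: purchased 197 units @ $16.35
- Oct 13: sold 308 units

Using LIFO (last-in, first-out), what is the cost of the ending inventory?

Ending inventory = $3,716.80

Oct 6, 311 sold [LIFO — newest first]: 311 @ $12.10 = $3,763.10
Oct 11, 100 sold [LIFO — newest first]: 100 @ $15.15 = $1,515.00
Oct 13, 308 sold [LIFO — newest first]: 197 @ $16.35 + 72 @ $15.15 + 39 @ $10.55 = $4,723.20
Total COGS = $3,763.10 + $1,515.00 + $4,723.20 = $10,001.30
Ending inventory: 71 @ $12.55 + 67 @ $12.10 + 191 @ $10.55 = $3,716.80
Check: goods available $13,718.10 = COGS $10,001.30 + ending $3,716.80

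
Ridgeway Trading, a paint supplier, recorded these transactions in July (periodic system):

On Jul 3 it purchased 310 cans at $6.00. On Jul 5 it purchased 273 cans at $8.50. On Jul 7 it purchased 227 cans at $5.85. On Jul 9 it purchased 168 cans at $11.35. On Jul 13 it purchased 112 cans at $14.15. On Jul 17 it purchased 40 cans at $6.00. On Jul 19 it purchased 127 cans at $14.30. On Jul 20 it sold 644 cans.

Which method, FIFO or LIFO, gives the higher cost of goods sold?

LIFO

FIFO COGS: 310 @ $6.00 + 273 @ $8.50 + 61 @ $5.85 = $4,537.35
LIFO COGS: 127 @ $14.30 + 40 @ $6.00 + 112 @ $14.15 + 168 @ $11.35 + 197 @ $5.85 = $6,700.15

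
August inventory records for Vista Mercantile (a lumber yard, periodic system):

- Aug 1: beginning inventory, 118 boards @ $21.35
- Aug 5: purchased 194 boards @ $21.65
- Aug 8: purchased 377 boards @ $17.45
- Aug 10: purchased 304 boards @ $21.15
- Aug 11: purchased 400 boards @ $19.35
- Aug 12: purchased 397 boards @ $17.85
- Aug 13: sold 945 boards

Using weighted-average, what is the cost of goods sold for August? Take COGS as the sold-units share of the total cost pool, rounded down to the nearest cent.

Aug 13, sell 945: 945/1790 × $34,554.10 → $18,242.24
Ending inventory (cost pool remaining) = $16,311.86

COGS = $18,242.24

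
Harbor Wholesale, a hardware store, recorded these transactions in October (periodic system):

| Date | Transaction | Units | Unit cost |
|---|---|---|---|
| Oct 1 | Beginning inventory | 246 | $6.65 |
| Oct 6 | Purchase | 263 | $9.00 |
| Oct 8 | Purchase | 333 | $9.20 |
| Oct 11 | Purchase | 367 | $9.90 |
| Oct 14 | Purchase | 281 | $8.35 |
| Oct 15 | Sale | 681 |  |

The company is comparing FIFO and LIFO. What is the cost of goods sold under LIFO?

COGS = $6,283.25

FIFO COGS: 246 @ $6.65 + 263 @ $9.00 + 172 @ $9.20 = $5,585.30
LIFO COGS: 281 @ $8.35 + 367 @ $9.90 + 33 @ $9.20 = $6,283.25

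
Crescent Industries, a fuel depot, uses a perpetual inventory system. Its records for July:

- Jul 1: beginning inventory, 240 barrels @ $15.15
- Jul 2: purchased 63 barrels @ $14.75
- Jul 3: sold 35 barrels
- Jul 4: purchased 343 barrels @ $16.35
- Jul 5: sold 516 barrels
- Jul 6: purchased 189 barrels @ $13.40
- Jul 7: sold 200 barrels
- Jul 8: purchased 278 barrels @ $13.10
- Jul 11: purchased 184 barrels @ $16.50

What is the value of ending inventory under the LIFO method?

Ending inventory = $7,950.40

Jul 3, 35 sold [LIFO — newest first]: 35 @ $14.75 = $516.25
Jul 5, 516 sold [LIFO — newest first]: 343 @ $16.35 + 28 @ $14.75 + 145 @ $15.15 = $8,217.80
Jul 7, 200 sold [LIFO — newest first]: 189 @ $13.40 + 11 @ $15.15 = $2,699.25
Total COGS = $516.25 + $8,217.80 + $2,699.25 = $11,433.30
Ending inventory: 84 @ $15.15 + 278 @ $13.10 + 184 @ $16.50 = $7,950.40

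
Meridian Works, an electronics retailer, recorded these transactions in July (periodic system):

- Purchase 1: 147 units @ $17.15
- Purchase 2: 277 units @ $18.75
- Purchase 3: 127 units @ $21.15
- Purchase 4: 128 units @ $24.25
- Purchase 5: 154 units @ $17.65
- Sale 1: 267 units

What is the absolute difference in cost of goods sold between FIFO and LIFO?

FIFO COGS: 147 @ $17.15 + 120 @ $18.75 = $4,771.05
LIFO COGS: 154 @ $17.65 + 113 @ $24.25 = $5,458.35
Difference = |$4,771.05 − $5,458.35| = $687.30

$687.30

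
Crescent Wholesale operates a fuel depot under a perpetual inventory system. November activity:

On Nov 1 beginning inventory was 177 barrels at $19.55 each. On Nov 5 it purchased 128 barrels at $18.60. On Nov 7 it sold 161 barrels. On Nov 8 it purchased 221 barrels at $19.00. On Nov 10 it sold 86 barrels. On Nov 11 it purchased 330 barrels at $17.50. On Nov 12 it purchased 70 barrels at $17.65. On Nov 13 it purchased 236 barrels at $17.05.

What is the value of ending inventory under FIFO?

Nov 7, 161 sold [FIFO — oldest first]: 161 @ $19.55 = $3,147.55
Nov 10, 86 sold [FIFO — oldest first]: 16 @ $19.55 + 70 @ $18.60 = $1,614.80
Total COGS = $3,147.55 + $1,614.80 = $4,762.35
Ending inventory: 58 @ $18.60 + 221 @ $19.00 + 330 @ $17.50 + 70 @ $17.65 + 236 @ $17.05 = $16,312.10

Ending inventory = $16,312.10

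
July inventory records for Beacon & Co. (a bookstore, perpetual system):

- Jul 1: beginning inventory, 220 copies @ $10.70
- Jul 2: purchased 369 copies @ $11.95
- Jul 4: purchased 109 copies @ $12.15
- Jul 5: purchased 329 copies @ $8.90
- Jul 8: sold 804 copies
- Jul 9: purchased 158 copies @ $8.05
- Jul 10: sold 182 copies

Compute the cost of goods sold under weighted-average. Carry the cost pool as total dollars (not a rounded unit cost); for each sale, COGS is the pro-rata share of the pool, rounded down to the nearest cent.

After Jul 1: 220 on hand, pool $2,354.00 (≈ $10.7000 each)
After Jul 2: 589 on hand, pool $6,763.55 (≈ $11.4831 each)
After Jul 4: 698 on hand, pool $8,087.90 (≈ $11.5872 each)
After Jul 5: 1027 on hand, pool $11,016.00 (≈ $10.7264 each)
Jul 8, sell 804: 804/1027 × $11,016.00 → $8,624.01
After Jul 9: 381 on hand, pool $3,663.89 (≈ $9.6165 each)
Jul 10, sell 182: 182/381 × $3,663.89 → $1,750.20
Total COGS = $8,624.01 + $1,750.20 = $10,374.21
Ending inventory (cost pool remaining) = $1,913.69

COGS = $10,374.21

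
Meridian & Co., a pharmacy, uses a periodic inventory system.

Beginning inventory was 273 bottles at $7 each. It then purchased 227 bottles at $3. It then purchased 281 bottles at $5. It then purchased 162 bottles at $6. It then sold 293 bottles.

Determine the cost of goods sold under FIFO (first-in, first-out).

COGS = $1,971

Sale 1 (293) [FIFO — oldest first]: 273 @ $7 + 20 @ $3 = $1,971
Ending inventory: 207 @ $3 + 281 @ $5 + 162 @ $6 = $2,998
Check: goods available $4,969 = COGS $1,971 + ending $2,998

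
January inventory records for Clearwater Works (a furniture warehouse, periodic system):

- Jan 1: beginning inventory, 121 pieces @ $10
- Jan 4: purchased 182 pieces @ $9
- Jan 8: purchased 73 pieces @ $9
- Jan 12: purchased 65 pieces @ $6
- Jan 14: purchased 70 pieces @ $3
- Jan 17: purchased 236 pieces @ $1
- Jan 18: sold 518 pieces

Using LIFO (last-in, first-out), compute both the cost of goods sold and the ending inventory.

Jan 18, 518 sold [LIFO — newest first]: 236 @ $1 + 70 @ $3 + 65 @ $6 + 73 @ $9 + 74 @ $9 = $2,159
Ending inventory: 121 @ $10 + 108 @ $9 = $2,182

COGS = $2,159; ending inventory = $2,182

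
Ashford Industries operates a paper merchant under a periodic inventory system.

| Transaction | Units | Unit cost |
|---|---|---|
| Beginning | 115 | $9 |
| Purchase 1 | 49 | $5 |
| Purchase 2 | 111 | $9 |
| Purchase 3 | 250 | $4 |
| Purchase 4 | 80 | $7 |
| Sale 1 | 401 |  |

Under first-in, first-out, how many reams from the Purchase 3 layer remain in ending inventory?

124

Sale 1 (401) [FIFO — oldest first]: 115 @ $9 + 49 @ $5 + 111 @ $9 + 126 @ $4 = $2,783
Ending inventory: 124 @ $4 + 80 @ $7 = $1,056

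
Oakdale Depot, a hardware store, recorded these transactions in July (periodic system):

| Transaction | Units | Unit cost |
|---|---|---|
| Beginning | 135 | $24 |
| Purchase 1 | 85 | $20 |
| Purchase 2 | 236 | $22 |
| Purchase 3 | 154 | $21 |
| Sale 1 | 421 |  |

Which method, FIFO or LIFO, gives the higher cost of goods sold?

FIFO COGS: 135 @ $24 + 85 @ $20 + 201 @ $22 = $9,362
LIFO COGS: 154 @ $21 + 236 @ $22 + 31 @ $20 = $9,046

FIFO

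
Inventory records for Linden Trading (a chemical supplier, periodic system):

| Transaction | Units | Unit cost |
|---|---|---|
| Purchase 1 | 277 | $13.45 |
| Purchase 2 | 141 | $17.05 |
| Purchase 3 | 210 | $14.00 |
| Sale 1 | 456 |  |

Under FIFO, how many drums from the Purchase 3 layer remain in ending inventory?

172

Sale 1 (456) [FIFO — oldest first]: 277 @ $13.45 + 141 @ $17.05 + 38 @ $14.00 = $6,661.70
Ending inventory: 172 @ $14.00 = $2,408.00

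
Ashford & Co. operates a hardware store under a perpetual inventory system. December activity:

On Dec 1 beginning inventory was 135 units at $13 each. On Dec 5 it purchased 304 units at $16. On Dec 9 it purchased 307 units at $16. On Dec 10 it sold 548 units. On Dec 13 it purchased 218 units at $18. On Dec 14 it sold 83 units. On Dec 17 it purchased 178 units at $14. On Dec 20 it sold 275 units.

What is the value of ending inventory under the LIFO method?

Dec 10, 548 sold [LIFO — newest first]: 307 @ $16 + 241 @ $16 = $8,768
Dec 14, 83 sold [LIFO — newest first]: 83 @ $18 = $1,494
Dec 20, 275 sold [LIFO — newest first]: 178 @ $14 + 97 @ $18 = $4,238
Total COGS = $8,768 + $1,494 + $4,238 = $14,500
Ending inventory: 135 @ $13 + 63 @ $16 + 38 @ $18 = $3,447
Check: goods available $17,947 = COGS $14,500 + ending $3,447

Ending inventory = $3,447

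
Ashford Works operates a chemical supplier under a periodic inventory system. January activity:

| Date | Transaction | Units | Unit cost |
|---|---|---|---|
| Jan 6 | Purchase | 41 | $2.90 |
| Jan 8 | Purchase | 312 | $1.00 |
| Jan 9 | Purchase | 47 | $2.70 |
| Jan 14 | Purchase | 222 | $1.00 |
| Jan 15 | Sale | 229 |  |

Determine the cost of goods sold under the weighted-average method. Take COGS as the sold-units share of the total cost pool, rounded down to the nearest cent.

COGS = $287.09

Jan 15, sell 229: 229/622 × $779.80 → $287.09
Ending inventory (cost pool remaining) = $492.71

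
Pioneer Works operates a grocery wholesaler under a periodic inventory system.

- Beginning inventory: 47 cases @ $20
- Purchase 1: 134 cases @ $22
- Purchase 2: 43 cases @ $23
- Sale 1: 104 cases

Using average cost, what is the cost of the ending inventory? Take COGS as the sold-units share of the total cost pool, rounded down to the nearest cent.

Sale 1, sell 104: 104/224 × $4,877.00 → $2,264.32
Ending inventory (cost pool remaining) = $2,612.68
Check: goods available $4,877.00 = COGS $2,264.32 + ending $2,612.68

Ending inventory = $2,612.68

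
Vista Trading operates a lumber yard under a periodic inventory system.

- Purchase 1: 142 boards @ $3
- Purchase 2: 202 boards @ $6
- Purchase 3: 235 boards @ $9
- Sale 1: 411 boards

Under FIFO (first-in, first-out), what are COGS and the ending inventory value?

COGS = $2,241; ending inventory = $1,512

Sale 1 (411) [FIFO — oldest first]: 142 @ $3 + 202 @ $6 + 67 @ $9 = $2,241
Ending inventory: 168 @ $9 = $1,512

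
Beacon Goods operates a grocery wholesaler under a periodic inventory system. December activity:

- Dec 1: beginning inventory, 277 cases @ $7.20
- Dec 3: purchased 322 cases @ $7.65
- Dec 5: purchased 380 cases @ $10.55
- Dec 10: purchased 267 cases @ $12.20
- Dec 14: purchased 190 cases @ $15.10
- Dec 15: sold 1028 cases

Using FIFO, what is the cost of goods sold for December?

COGS = $9,064.50

Dec 15, 1028 sold [FIFO — oldest first]: 277 @ $7.20 + 322 @ $7.65 + 380 @ $10.55 + 49 @ $12.20 = $9,064.50
Ending inventory: 218 @ $12.20 + 190 @ $15.10 = $5,528.60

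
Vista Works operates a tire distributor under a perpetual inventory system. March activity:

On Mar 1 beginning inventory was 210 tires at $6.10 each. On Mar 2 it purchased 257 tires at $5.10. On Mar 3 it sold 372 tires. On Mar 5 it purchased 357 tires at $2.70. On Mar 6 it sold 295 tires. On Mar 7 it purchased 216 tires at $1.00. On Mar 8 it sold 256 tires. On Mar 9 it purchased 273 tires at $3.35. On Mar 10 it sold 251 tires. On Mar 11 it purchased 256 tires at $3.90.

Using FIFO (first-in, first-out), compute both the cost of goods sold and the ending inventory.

COGS = $4,220.50; ending inventory = $1,464.05

Mar 3, 372 sold [FIFO — oldest first]: 210 @ $6.10 + 162 @ $5.10 = $2,107.20
Mar 6, 295 sold [FIFO — oldest first]: 95 @ $5.10 + 200 @ $2.70 = $1,024.50
Mar 8, 256 sold [FIFO — oldest first]: 157 @ $2.70 + 99 @ $1.00 = $522.90
Mar 10, 251 sold [FIFO — oldest first]: 117 @ $1.00 + 134 @ $3.35 = $565.90
Total COGS = $2,107.20 + $1,024.50 + $522.90 + $565.90 = $4,220.50
Ending inventory: 139 @ $3.35 + 256 @ $3.90 = $1,464.05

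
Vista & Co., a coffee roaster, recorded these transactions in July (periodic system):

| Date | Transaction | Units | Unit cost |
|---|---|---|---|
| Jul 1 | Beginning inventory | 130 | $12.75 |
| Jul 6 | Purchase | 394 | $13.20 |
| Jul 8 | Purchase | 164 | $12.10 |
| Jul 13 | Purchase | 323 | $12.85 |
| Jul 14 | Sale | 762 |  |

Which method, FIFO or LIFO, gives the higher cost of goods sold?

FIFO COGS: 130 @ $12.75 + 394 @ $13.20 + 164 @ $12.10 + 74 @ $12.85 = $9,793.60
LIFO COGS: 323 @ $12.85 + 164 @ $12.10 + 275 @ $13.20 = $9,764.95

FIFO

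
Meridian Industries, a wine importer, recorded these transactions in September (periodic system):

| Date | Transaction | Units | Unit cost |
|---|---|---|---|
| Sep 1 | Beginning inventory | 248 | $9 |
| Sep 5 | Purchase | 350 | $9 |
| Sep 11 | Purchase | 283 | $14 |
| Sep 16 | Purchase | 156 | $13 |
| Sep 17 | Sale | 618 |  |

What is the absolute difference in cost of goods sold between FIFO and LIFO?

FIFO COGS: 248 @ $9 + 350 @ $9 + 20 @ $14 = $5,662
LIFO COGS: 156 @ $13 + 283 @ $14 + 179 @ $9 = $7,601
Difference = |$5,662 − $7,601| = $1,939

$1,939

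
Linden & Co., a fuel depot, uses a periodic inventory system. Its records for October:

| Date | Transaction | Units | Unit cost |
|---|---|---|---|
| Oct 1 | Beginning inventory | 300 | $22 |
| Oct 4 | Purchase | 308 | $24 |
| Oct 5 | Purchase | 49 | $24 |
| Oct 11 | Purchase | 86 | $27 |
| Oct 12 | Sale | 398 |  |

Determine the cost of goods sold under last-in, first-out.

Oct 12, 398 sold [LIFO — newest first]: 86 @ $27 + 49 @ $24 + 263 @ $24 = $9,810
Ending inventory: 300 @ $22 + 45 @ $24 = $7,680

COGS = $9,810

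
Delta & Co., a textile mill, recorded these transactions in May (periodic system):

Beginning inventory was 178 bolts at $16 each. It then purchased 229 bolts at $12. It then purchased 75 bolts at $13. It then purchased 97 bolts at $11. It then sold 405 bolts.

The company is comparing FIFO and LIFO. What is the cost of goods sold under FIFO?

COGS = $5,572

FIFO COGS: 178 @ $16 + 227 @ $12 = $5,572
LIFO COGS: 97 @ $11 + 75 @ $13 + 229 @ $12 + 4 @ $16 = $4,854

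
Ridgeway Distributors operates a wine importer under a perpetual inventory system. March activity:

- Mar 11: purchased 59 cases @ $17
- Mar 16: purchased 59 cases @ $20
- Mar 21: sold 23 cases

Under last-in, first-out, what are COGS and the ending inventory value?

Mar 21, 23 sold [LIFO — newest first]: 23 @ $20 = $460
Ending inventory: 59 @ $17 + 36 @ $20 = $1,723

COGS = $460; ending inventory = $1,723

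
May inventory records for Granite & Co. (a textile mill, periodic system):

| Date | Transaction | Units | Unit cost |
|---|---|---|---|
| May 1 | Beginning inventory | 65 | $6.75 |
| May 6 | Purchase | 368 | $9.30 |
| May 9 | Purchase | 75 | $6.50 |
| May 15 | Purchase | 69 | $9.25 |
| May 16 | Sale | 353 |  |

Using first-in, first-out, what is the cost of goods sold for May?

May 16, 353 sold [FIFO — oldest first]: 65 @ $6.75 + 288 @ $9.30 = $3,117.15
Ending inventory: 80 @ $9.30 + 75 @ $6.50 + 69 @ $9.25 = $1,869.75
Check: goods available $4,986.90 = COGS $3,117.15 + ending $1,869.75

COGS = $3,117.15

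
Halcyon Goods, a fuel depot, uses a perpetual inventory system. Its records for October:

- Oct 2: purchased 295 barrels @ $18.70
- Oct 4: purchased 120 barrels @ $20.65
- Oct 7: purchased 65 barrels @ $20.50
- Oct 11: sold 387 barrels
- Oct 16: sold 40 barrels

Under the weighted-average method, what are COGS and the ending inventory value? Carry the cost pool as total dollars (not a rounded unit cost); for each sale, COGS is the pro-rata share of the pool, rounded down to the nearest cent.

After Oct 2: 295 on hand, pool $5,516.50 (≈ $18.7000 each)
After Oct 4: 415 on hand, pool $7,994.50 (≈ $19.2639 each)
After Oct 7: 480 on hand, pool $9,327.00 (≈ $19.4312 each)
Oct 11, sell 387: 387/480 × $9,327.00 → $7,519.89
Oct 16, sell 40: 40/93 × $1,807.11 → $777.25
Total COGS = $7,519.89 + $777.25 = $8,297.14
Ending inventory (cost pool remaining) = $1,029.86

COGS = $8,297.14; ending inventory = $1,029.86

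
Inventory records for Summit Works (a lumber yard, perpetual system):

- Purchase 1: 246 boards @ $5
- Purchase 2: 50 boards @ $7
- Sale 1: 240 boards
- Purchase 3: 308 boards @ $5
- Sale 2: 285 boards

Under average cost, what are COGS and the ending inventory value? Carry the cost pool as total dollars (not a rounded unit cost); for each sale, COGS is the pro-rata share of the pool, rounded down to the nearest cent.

After Purchase 1: 246 on hand, pool $1,230.00 (≈ $5.0000 each)
After Purchase 2: 296 on hand, pool $1,580.00 (≈ $5.3378 each)
Sale 1, sell 240: 240/296 × $1,580.00 → $1,281.08
After Purchase 3: 364 on hand, pool $1,838.92 (≈ $5.0520 each)
Sale 2, sell 285: 285/364 × $1,838.92 → $1,439.81
Total COGS = $1,281.08 + $1,439.81 = $2,720.89
Ending inventory (cost pool remaining) = $399.11

COGS = $2,720.89; ending inventory = $399.11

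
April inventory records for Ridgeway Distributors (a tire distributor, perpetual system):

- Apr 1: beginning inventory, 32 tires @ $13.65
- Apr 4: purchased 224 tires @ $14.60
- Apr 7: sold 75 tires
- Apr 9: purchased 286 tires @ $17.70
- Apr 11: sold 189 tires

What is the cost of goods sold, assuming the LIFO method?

Apr 7, 75 sold [LIFO — newest first]: 75 @ $14.60 = $1,095.00
Apr 11, 189 sold [LIFO — newest first]: 189 @ $17.70 = $3,345.30
Total COGS = $1,095.00 + $3,345.30 = $4,440.30
Ending inventory: 32 @ $13.65 + 149 @ $14.60 + 97 @ $17.70 = $4,329.10
Check: goods available $8,769.40 = COGS $4,440.30 + ending $4,329.10

COGS = $4,440.30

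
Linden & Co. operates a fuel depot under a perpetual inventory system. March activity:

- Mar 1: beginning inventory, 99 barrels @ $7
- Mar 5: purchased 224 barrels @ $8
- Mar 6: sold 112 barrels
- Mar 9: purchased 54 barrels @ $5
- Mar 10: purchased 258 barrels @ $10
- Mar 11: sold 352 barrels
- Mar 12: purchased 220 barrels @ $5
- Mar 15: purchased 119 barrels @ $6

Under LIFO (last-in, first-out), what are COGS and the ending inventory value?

COGS = $4,066; ending inventory = $3,083

Mar 6, 112 sold [LIFO — newest first]: 112 @ $8 = $896
Mar 11, 352 sold [LIFO — newest first]: 258 @ $10 + 54 @ $5 + 40 @ $8 = $3,170
Total COGS = $896 + $3,170 = $4,066
Ending inventory: 99 @ $7 + 72 @ $8 + 220 @ $5 + 119 @ $6 = $3,083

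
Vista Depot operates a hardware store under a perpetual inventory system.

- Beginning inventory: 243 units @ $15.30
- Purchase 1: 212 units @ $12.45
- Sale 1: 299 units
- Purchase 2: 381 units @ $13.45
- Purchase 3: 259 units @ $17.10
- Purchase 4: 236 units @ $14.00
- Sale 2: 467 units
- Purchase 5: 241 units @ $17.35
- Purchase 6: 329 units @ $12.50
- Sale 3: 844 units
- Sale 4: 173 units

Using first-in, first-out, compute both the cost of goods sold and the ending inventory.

Sale 1 (299) [FIFO — oldest first]: 243 @ $15.30 + 56 @ $12.45 = $4,415.10
Sale 2 (467) [FIFO — oldest first]: 156 @ $12.45 + 311 @ $13.45 = $6,125.15
Sale 3 (844) [FIFO — oldest first]: 70 @ $13.45 + 259 @ $17.10 + 236 @ $14.00 + 241 @ $17.35 + 38 @ $12.50 = $13,330.75
Sale 4 (173) [FIFO — oldest first]: 173 @ $12.50 = $2,162.50
Total COGS = $4,415.10 + $6,125.15 + $13,330.75 + $2,162.50 = $26,033.50
Ending inventory: 118 @ $12.50 = $1,475.00

COGS = $26,033.50; ending inventory = $1,475.00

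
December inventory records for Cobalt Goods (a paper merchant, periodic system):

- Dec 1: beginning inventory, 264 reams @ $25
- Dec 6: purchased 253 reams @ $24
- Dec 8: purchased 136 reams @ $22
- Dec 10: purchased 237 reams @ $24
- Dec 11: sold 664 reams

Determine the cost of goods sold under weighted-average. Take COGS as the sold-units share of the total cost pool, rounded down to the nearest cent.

Dec 11, sell 664: 664/890 × $21,352.00 → $15,930.03
Ending inventory (cost pool remaining) = $5,421.97
Check: goods available $21,352.00 = COGS $15,930.03 + ending $5,421.97

COGS = $15,930.03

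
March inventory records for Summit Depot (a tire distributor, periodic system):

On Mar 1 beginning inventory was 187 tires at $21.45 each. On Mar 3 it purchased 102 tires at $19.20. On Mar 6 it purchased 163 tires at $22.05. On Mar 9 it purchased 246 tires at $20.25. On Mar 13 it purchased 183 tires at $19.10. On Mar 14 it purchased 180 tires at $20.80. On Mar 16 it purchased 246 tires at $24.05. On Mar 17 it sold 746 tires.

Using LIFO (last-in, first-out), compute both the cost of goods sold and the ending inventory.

Mar 17, 746 sold [LIFO — newest first]: 246 @ $24.05 + 180 @ $20.80 + 183 @ $19.10 + 137 @ $20.25 = $15,929.85
Ending inventory: 187 @ $21.45 + 102 @ $19.20 + 163 @ $22.05 + 109 @ $20.25 = $11,770.95

COGS = $15,929.85; ending inventory = $11,770.95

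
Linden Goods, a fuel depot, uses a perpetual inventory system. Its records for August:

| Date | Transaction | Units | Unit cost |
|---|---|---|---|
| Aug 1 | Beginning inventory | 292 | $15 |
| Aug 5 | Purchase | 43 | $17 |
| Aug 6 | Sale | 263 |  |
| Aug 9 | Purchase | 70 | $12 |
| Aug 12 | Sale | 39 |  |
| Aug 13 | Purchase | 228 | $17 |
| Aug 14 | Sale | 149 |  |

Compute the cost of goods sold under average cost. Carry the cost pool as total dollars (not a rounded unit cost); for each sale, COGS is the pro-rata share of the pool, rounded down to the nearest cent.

COGS = $6,922.64

After Aug 1: 292 on hand, pool $4,380.00 (≈ $15.0000 each)
After Aug 5: 335 on hand, pool $5,111.00 (≈ $15.2567 each)
Aug 6, sell 263: 263/335 × $5,111.00 → $4,012.51
After Aug 9: 142 on hand, pool $1,938.49 (≈ $13.6513 each)
Aug 12, sell 39: 39/142 × $1,938.49 → $532.40
After Aug 13: 331 on hand, pool $5,282.09 (≈ $15.9580 each)
Aug 14, sell 149: 149/331 × $5,282.09 → $2,377.73
Total COGS = $4,012.51 + $532.40 + $2,377.73 = $6,922.64
Ending inventory (cost pool remaining) = $2,904.36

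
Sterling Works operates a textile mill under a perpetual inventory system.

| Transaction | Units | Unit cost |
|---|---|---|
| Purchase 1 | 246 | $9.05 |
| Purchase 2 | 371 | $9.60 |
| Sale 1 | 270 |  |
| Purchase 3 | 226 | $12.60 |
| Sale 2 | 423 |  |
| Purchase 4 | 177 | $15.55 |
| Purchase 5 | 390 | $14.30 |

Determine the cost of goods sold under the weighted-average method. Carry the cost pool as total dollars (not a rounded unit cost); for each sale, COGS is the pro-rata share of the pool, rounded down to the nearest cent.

After Purchase 1: 246 on hand, pool $2,226.30 (≈ $9.0500 each)
After Purchase 2: 617 on hand, pool $5,787.90 (≈ $9.3807 each)
Sale 1, sell 270: 270/617 × $5,787.90 → $2,532.79
After Purchase 3: 573 on hand, pool $6,102.71 (≈ $10.6505 each)
Sale 2, sell 423: 423/573 × $6,102.71 → $4,505.14
After Purchase 4: 327 on hand, pool $4,349.92 (≈ $13.3025 each)
After Purchase 5: 717 on hand, pool $9,926.92 (≈ $13.8451 each)
Total COGS = $2,532.79 + $4,505.14 = $7,037.93
Ending inventory (cost pool remaining) = $9,926.92

COGS = $7,037.93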